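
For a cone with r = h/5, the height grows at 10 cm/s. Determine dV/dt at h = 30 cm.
360π cm³/s

V = (1/3)π(h/5)²h = πh³/75
dV/dt = πh²/25 · 10
At h = 30: dV/dt = 360π cm³/s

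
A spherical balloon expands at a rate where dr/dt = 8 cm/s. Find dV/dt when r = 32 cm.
32768π cm³/s

V = (4/3)πr³
dV/dt = dV/dr · dr/dt = 4πr² · 8
At r = 32: dV/dt = 32768π cm³/s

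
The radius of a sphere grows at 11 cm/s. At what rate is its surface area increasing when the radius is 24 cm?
2112π cm²/s

S = 4πr²
dS/dt = dS/dr · dr/dt = 8πr · 11
At r = 24: dS/dt = 2112π cm²/s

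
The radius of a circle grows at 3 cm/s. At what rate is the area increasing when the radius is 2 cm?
12π cm²/s

A = πr²
dA/dt = 2πr · dr/dt = 2π(2)(3) = 12π cm²/s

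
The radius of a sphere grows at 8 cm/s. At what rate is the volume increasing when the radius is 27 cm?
23328π cm³/s

V = (4/3)πr³
dV/dt = dV/dr · dr/dt = 4πr² · 8
At r = 27: dV/dt = 23328π cm³/s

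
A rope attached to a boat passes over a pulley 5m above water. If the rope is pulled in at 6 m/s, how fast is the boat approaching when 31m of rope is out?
31√26/26 ≈ 6.08 m/s

rope² = x² + 5²
x = √(31² - 5²) = 6√26
dx/dt = (rope/x) · d(rope)/dt = (31/(6√26)) · (-6) = -31√26/26 m/s
The boat approaches at 31√26/26 ≈ 6.08 m/s.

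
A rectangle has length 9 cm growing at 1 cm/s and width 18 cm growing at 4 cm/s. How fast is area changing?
54 cm²/s

A = lw
dA/dt = w·dl/dt + l·dw/dt = 18·1 + 9·4 = 54 cm²/s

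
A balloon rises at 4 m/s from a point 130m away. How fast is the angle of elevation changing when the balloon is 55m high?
0.026098 rad/s

tan(θ) = y/130
sec²(θ) · dθ/dt = (1/130) · dy/dt
dθ/dt = cos²(θ)/130 · 4 = 130/(130² + 55²) · 4
dθ/dt = 0.026098 rad/s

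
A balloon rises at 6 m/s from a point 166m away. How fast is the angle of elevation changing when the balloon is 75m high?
0.030017 rad/s

tan(θ) = y/166
sec²(θ) · dθ/dt = (1/166) · dy/dt
dθ/dt = cos²(θ)/166 · 6 = 166/(166² + 75²) · 6
dθ/dt = 0.030017 rad/s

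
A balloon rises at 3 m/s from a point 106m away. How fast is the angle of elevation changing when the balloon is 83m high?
0.017545 rad/s

tan(θ) = y/106
sec²(θ) · dθ/dt = (1/106) · dy/dt
dθ/dt = cos²(θ)/106 · 3 = 106/(106² + 83²) · 3
dθ/dt = 0.017545 rad/s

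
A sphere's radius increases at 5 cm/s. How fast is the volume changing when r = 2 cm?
80π cm³/s

V = (4/3)πr³
dV/dt = dV/dr · dr/dt = 4πr² · 5
At r = 2: dV/dt = 80π cm³/s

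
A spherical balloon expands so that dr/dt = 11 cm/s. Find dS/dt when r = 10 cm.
880π cm²/s

S = 4πr²
dS/dt = dS/dr · dr/dt = 8πr · 11
At r = 10: dS/dt = 880π cm²/s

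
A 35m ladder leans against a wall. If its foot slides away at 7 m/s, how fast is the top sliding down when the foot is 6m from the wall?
42√1189/1189 ≈ 1.218 m/s

x² + y² = 35²
2x·dx/dt + 2y·dy/dt = 0
dy/dt = -x/y · dx/dt = -6/√1189 · 7 = -42√1189/1189 m/s
The top is descending at 42√1189/1189 ≈ 1.218 m/s.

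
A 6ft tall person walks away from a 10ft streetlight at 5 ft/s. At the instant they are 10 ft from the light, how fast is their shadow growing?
15/2 ft/s

By similar triangles: 10/(x+s) = 6/s
Solving: s = 6x/4
ds/dt = 6/4 · dx/dt = 3/2 · 5 = 15/2 ft/s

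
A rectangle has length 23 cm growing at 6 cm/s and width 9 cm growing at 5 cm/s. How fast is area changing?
169 cm²/s

A = lw
dA/dt = w·dl/dt + l·dw/dt = 9·6 + 23·5 = 169 cm²/s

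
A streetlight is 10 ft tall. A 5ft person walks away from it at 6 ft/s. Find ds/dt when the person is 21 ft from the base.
6 ft/s

By similar triangles: 10/(x+s) = 5/s
Solving: s = 5x/5
ds/dt = 5/5 · dx/dt = 1 · 6 = 6 ft/s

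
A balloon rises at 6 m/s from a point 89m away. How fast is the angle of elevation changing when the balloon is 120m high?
0.023924 rad/s

tan(θ) = y/89
sec²(θ) · dθ/dt = (1/89) · dy/dt
dθ/dt = cos²(θ)/89 · 6 = 89/(89² + 120²) · 6
dθ/dt = 0.023924 rad/s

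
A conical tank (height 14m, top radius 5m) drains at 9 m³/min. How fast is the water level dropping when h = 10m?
441/(625π) ≈ 0.2246 m/min

r/h = 5/14, so r = (5/14)h
V = (1/3)πr²h = (1/3)π((5/14)h)²h = (25/588)πh³
dV/dh = (25/196)πh²
dh/dt = (dV/dt)/(dV/dh) = -9/((25/196)π·10²) = -441/(625π) m/min
The level is dropping at 441/(625π) ≈ 0.2246 m/min.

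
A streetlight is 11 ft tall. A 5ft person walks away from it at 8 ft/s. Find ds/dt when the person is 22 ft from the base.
20/3 ft/s

By similar triangles: 11/(x+s) = 5/s
Solving: s = 5x/6
ds/dt = 5/6 · dx/dt = 5/6 · 8 = 20/3 ft/s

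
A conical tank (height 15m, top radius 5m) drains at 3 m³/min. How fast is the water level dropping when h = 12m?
3/(16π) ≈ 0.05968 m/min

r/h = 5/15, so r = (1/3)h
V = (1/3)πr²h = (1/3)π((1/3)h)²h = (1/27)πh³
dV/dh = (1/9)πh²
dh/dt = (dV/dt)/(dV/dh) = -3/((1/9)π·12²) = -3/(16π) m/min
The level is dropping at 3/(16π) ≈ 0.05968 m/min.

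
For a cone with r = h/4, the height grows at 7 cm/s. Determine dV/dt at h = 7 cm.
343π/16 cm³/s

V = (1/3)π(h/4)²h = πh³/48
dV/dt = πh²/16 · 7
At h = 7: dV/dt = 343π/16 cm³/s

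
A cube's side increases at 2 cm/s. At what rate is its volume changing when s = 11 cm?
726 cm³/s

V = s³
dV/dt = 3s² · ds/dt = 3·11²·2 = 726 cm³/s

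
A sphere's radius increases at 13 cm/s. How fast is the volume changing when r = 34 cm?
60112π cm³/s

V = (4/3)πr³
dV/dt = dV/dr · dr/dt = 4πr² · 13
At r = 34: dV/dt = 60112π cm³/s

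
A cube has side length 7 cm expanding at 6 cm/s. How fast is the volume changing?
882 cm³/s

V = s³
dV/dt = 3s² · ds/dt = 3·7²·6 = 882 cm³/s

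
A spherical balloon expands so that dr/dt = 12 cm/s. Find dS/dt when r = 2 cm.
192π cm²/s

S = 4πr²
dS/dt = dS/dr · dr/dt = 8πr · 12
At r = 2: dS/dt = 192π cm²/s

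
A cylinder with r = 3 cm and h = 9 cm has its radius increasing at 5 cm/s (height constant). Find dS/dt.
150π cm²/s

S = 2πrh + 2πr² (lateral + bases)
dS/dt = (2πh + 4πr)·dr/dt = (2π·9 + 4π·3)·5
= 150π cm²/s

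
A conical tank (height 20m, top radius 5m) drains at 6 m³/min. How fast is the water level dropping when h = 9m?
32/(27π) ≈ 0.3773 m/min

r/h = 5/20, so r = (1/4)h
V = (1/3)πr²h = (1/3)π((1/4)h)²h = (1/48)πh³
dV/dh = (1/16)πh²
dh/dt = (dV/dt)/(dV/dh) = -6/((1/16)π·9²) = -32/(27π) m/min
The level is dropping at 32/(27π) ≈ 0.3773 m/min.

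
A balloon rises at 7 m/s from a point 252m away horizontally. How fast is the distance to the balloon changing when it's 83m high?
581√70393/70393 ≈ 2.19 m/s

z² = 252² + y²
z = √(252² + 83²) = √70393
dz/dt = y/z · dy/dt = 83/√70393 · 7 = 581√70393/70393 ≈ 2.19 m/s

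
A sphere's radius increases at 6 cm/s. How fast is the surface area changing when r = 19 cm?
912π cm²/s

S = 4πr²
dS/dt = dS/dr · dr/dt = 8πr · 6
At r = 19: dS/dt = 912π cm²/s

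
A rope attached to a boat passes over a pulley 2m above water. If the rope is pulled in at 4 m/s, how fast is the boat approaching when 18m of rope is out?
9√5/5 ≈ 4.025 m/s

rope² = x² + 2²
x = √(18² - 2²) = 8√5
dx/dt = (rope/x) · d(rope)/dt = (18/(8√5)) · (-4) = -9√5/5 m/s
The boat approaches at 9√5/5 ≈ 4.025 m/s.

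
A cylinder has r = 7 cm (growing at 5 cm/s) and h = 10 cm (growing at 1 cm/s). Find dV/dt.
749π cm³/s

V = πr²h
dV/dt = 2πrh·dr/dt + πr²·dh/dt
= 2π(7)(10)(5) + π(7)²(1)
= 749π cm³/s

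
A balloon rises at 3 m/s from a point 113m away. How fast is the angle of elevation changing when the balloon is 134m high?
0.011033 rad/s

tan(θ) = y/113
sec²(θ) · dθ/dt = (1/113) · dy/dt
dθ/dt = cos²(θ)/113 · 3 = 113/(113² + 134²) · 3
dθ/dt = 0.011033 rad/s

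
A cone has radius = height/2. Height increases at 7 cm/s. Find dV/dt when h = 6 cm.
63π cm³/s

V = (1/3)π(h/2)²h = πh³/12
dV/dt = πh²/4 · 7
At h = 6: dV/dt = 63π cm³/s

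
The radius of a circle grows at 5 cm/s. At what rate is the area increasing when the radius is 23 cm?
230π cm²/s

A = πr²
dA/dt = 2πr · dr/dt = 2π(23)(5) = 230π cm²/s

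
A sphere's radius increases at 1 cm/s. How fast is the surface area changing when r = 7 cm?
56π cm²/s

S = 4πr²
dS/dt = dS/dr · dr/dt = 8πr · 1
At r = 7: dS/dt = 56π cm²/s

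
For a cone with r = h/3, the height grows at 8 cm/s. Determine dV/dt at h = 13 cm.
1352π/9 cm³/s

V = (1/3)π(h/3)²h = πh³/27
dV/dt = πh²/9 · 8
At h = 13: dV/dt = 1352π/9 cm³/s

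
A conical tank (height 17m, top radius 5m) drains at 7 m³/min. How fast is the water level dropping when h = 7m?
289/(175π) ≈ 0.5257 m/min

r/h = 5/17, so r = (5/17)h
V = (1/3)πr²h = (1/3)π((5/17)h)²h = (25/867)πh³
dV/dh = (25/289)πh²
dh/dt = (dV/dt)/(dV/dh) = -7/((25/289)π·7²) = -289/(175π) m/min
The level is dropping at 289/(175π) ≈ 0.5257 m/min.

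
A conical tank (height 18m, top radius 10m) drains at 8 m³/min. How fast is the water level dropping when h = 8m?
81/(200π) ≈ 0.1289 m/min

r/h = 10/18, so r = (5/9)h
V = (1/3)πr²h = (1/3)π((5/9)h)²h = (25/243)πh³
dV/dh = (25/81)πh²
dh/dt = (dV/dt)/(dV/dh) = -8/((25/81)π·8²) = -81/(200π) m/min
The level is dropping at 81/(200π) ≈ 0.1289 m/min.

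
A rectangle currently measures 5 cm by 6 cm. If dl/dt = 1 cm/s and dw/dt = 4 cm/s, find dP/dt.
10 cm/s

P = 2(l + w)
dP/dt = 2(dl/dt + dw/dt) = 2(1 + 4) = 10 cm/s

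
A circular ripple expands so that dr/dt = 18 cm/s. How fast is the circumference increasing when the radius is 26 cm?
36π cm/s

C = 2πr
dC/dt = 2π · dr/dt = 2π · 18 = 36π cm/s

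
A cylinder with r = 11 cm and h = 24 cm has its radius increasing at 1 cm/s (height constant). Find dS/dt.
92π cm²/s

S = 2πrh + 2πr² (lateral + bases)
dS/dt = (2πh + 4πr)·dr/dt = (2π·24 + 4π·11)·1
= 92π cm²/s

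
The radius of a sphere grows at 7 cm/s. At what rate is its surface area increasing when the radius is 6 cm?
336π cm²/s

S = 4πr²
dS/dt = dS/dr · dr/dt = 8πr · 7
At r = 6: dS/dt = 336π cm²/s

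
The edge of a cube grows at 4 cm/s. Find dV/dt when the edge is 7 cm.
588 cm³/s

V = s³
dV/dt = 3s² · ds/dt = 3·7²·4 = 588 cm³/s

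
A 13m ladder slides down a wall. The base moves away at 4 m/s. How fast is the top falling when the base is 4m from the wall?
16√17/51 ≈ 1.294 m/s

x² + y² = 13²
2x·dx/dt + 2y·dy/dt = 0
dy/dt = -x/y · dx/dt = -4/(3√17) · 4 = -16√17/51 m/s
The top is descending at 16√17/51 ≈ 1.294 m/s.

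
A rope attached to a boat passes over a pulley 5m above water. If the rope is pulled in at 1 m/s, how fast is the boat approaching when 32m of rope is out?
32√111/333 ≈ 1.012 m/s

rope² = x² + 5²
x = √(32² - 5²) = 3√111
dx/dt = (rope/x) · d(rope)/dt = (32/(3√111)) · (-1) = -32√111/333 m/s
The boat approaches at 32√111/333 ≈ 1.012 m/s.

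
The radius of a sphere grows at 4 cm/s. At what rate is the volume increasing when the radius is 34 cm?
18496π cm³/s

V = (4/3)πr³
dV/dt = dV/dr · dr/dt = 4πr² · 4
At r = 34: dV/dt = 18496π cm³/s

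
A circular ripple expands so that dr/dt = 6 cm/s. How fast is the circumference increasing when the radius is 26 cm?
12π cm/s

C = 2πr
dC/dt = 2π · dr/dt = 2π · 6 = 12π cm/s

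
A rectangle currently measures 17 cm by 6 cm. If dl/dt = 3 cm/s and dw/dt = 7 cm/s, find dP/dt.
20 cm/s

P = 2(l + w)
dP/dt = 2(dl/dt + dw/dt) = 2(3 + 7) = 20 cm/s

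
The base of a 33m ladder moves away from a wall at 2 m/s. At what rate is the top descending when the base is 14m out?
28√893/893 ≈ 0.937 m/s

x² + y² = 33²
2x·dx/dt + 2y·dy/dt = 0
dy/dt = -x/y · dx/dt = -14/√893 · 2 = -28√893/893 m/s
The top is descending at 28√893/893 ≈ 0.937 m/s.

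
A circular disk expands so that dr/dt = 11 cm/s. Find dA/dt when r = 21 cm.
462π cm²/s

A = πr²
dA/dt = 2πr · dr/dt = 2π(21)(11) = 462π cm²/s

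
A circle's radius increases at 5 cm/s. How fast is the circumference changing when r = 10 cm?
10π cm/s

C = 2πr
dC/dt = 2π · dr/dt = 2π · 5 = 10π cm/s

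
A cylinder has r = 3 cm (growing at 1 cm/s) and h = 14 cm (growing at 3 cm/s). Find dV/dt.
111π cm³/s

V = πr²h
dV/dt = 2πrh·dr/dt + πr²·dh/dt
= 2π(3)(14)(1) + π(3)²(3)
= 111π cm³/s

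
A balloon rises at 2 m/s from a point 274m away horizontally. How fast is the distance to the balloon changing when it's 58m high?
29√19610/9805 ≈ 0.4142 m/s

z² = 274² + y²
z = √(274² + 58²) = 2√19610
dz/dt = y/z · dy/dt = 58/(2√19610) · 2 = 29√19610/9805 ≈ 0.4142 m/s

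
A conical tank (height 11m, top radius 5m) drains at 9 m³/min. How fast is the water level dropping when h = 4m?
1089/(400π) ≈ 0.8666 m/min

r/h = 5/11, so r = (5/11)h
V = (1/3)πr²h = (1/3)π((5/11)h)²h = (25/363)πh³
dV/dh = (25/121)πh²
dh/dt = (dV/dt)/(dV/dh) = -9/((25/121)π·4²) = -1089/(400π) m/min
The level is dropping at 1089/(400π) ≈ 0.8666 m/min.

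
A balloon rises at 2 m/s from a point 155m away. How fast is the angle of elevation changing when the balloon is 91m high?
0.009596 rad/s

tan(θ) = y/155
sec²(θ) · dθ/dt = (1/155) · dy/dt
dθ/dt = cos²(θ)/155 · 2 = 155/(155² + 91²) · 2
dθ/dt = 0.009596 rad/s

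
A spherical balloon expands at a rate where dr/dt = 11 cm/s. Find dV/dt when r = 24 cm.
25344π cm³/s

V = (4/3)πr³
dV/dt = dV/dr · dr/dt = 4πr² · 11
At r = 24: dV/dt = 25344π cm³/s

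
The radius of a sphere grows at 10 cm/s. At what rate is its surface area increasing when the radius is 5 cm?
400π cm²/s

S = 4πr²
dS/dt = dS/dr · dr/dt = 8πr · 10
At r = 5: dS/dt = 400π cm²/s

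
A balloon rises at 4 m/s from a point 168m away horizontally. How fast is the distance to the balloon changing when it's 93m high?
124√4097/4097 ≈ 1.937 m/s

z² = 168² + y²
z = √(168² + 93²) = 3√4097
dz/dt = y/z · dy/dt = 93/(3√4097) · 4 = 124√4097/4097 ≈ 1.937 m/s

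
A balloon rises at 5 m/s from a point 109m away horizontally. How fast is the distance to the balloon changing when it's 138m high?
138√1237/1237 ≈ 3.924 m/s

z² = 109² + y²
z = √(109² + 138²) = 5√1237
dz/dt = y/z · dy/dt = 138/(5√1237) · 5 = 138√1237/1237 ≈ 3.924 m/s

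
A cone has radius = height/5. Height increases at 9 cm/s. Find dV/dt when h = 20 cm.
144π cm³/s

V = (1/3)π(h/5)²h = πh³/75
dV/dt = πh²/25 · 9
At h = 20: dV/dt = 144π cm³/s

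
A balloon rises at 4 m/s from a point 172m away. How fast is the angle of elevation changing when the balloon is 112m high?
0.016331 rad/s

tan(θ) = y/172
sec²(θ) · dθ/dt = (1/172) · dy/dt
dθ/dt = cos²(θ)/172 · 4 = 172/(172² + 112²) · 4
dθ/dt = 0.016331 rad/s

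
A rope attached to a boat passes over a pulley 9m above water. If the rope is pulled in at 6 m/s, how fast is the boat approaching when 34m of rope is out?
204√43/215 ≈ 6.222 m/s

rope² = x² + 9²
x = √(34² - 9²) = 5√43
dx/dt = (rope/x) · d(rope)/dt = (34/(5√43)) · (-6) = -204√43/215 m/s
The boat approaches at 204√43/215 ≈ 6.222 m/s.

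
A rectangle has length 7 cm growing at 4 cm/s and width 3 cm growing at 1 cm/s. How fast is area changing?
19 cm²/s

A = lw
dA/dt = w·dl/dt + l·dw/dt = 3·4 + 7·1 = 19 cm²/s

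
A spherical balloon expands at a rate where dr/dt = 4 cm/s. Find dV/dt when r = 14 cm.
3136π cm³/s

V = (4/3)πr³
dV/dt = dV/dr · dr/dt = 4πr² · 4
At r = 14: dV/dt = 3136π cm³/s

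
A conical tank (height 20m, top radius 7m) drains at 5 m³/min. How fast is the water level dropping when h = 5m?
80/(49π) ≈ 0.5197 m/min

r/h = 7/20, so r = (7/20)h
V = (1/3)πr²h = (1/3)π((7/20)h)²h = (49/1200)πh³
dV/dh = (49/400)πh²
dh/dt = (dV/dt)/(dV/dh) = -5/((49/400)π·5²) = -80/(49π) m/min
The level is dropping at 80/(49π) ≈ 0.5197 m/min.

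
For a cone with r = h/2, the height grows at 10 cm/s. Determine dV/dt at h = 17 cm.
1445π/2 cm³/s

V = (1/3)π(h/2)²h = πh³/12
dV/dt = πh²/4 · 10
At h = 17: dV/dt = 1445π/2 cm³/s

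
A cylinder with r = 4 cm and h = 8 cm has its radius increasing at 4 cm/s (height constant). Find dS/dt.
128π cm²/s

S = 2πrh + 2πr² (lateral + bases)
dS/dt = (2πh + 4πr)·dr/dt = (2π·8 + 4π·4)·4
= 128π cm²/s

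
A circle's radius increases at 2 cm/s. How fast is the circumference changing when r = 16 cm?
4π cm/s

C = 2πr
dC/dt = 2π · dr/dt = 2π · 2 = 4π cm/s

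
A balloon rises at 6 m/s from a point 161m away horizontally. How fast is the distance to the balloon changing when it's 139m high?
417√45242/22621 ≈ 3.921 m/s

z² = 161² + y²
z = √(161² + 139²) = √45242
dz/dt = y/z · dy/dt = 139/√45242 · 6 = 417√45242/22621 ≈ 3.921 m/s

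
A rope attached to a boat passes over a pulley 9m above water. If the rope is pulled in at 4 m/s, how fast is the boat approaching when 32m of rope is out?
128√943/943 ≈ 4.168 m/s

rope² = x² + 9²
x = √(32² - 9²) = √943
dx/dt = (rope/x) · d(rope)/dt = (32/√943) · (-4) = -128√943/943 m/s
The boat approaches at 128√943/943 ≈ 4.168 m/s.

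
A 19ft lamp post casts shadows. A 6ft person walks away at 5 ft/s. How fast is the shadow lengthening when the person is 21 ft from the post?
30/13 ft/s

By similar triangles: 19/(x+s) = 6/s
Solving: s = 6x/13
ds/dt = 6/13 · dx/dt = 6/13 · 5 = 30/13 ft/s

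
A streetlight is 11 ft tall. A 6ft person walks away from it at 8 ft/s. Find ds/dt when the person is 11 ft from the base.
48/5 ft/s

By similar triangles: 11/(x+s) = 6/s
Solving: s = 6x/5
ds/dt = 6/5 · dx/dt = 6/5 · 8 = 48/5 ft/s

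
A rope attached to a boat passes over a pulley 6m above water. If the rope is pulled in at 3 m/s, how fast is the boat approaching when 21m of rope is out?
7√5/5 ≈ 3.13 m/s

rope² = x² + 6²
x = √(21² - 6²) = 9√5
dx/dt = (rope/x) · d(rope)/dt = (21/(9√5)) · (-3) = -7√5/5 m/s
The boat approaches at 7√5/5 ≈ 3.13 m/s.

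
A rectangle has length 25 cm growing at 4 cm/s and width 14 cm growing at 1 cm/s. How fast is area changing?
81 cm²/s

A = lw
dA/dt = w·dl/dt + l·dw/dt = 14·4 + 25·1 = 81 cm²/s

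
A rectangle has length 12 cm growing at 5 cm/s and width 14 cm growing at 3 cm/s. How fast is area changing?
106 cm²/s

A = lw
dA/dt = w·dl/dt + l·dw/dt = 14·5 + 12·3 = 106 cm²/s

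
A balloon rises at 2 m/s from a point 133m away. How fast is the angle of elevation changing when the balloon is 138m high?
0.007241 rad/s

tan(θ) = y/133
sec²(θ) · dθ/dt = (1/133) · dy/dt
dθ/dt = cos²(θ)/133 · 2 = 133/(133² + 138²) · 2
dθ/dt = 0.007241 rad/s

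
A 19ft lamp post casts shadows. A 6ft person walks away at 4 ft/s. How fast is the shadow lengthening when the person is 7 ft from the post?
24/13 ft/s

By similar triangles: 19/(x+s) = 6/s
Solving: s = 6x/13
ds/dt = 6/13 · dx/dt = 6/13 · 4 = 24/13 ft/s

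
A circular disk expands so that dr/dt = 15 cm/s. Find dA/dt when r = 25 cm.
750π cm²/s

A = πr²
dA/dt = 2πr · dr/dt = 2π(25)(15) = 750π cm²/s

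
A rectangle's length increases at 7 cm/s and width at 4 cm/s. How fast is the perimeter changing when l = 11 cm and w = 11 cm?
22 cm/s

P = 2(l + w)
dP/dt = 2(dl/dt + dw/dt) = 2(7 + 4) = 22 cm/s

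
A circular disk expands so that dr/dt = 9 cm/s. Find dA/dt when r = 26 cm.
468π cm²/s

A = πr²
dA/dt = 2πr · dr/dt = 2π(26)(9) = 468π cm²/s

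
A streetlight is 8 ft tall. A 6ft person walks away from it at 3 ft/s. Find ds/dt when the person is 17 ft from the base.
9 ft/s

By similar triangles: 8/(x+s) = 6/s
Solving: s = 6x/2
ds/dt = 6/2 · dx/dt = 3 · 3 = 9 ft/s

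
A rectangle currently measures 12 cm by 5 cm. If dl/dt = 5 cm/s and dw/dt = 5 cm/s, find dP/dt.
20 cm/s

P = 2(l + w)
dP/dt = 2(dl/dt + dw/dt) = 2(5 + 5) = 20 cm/s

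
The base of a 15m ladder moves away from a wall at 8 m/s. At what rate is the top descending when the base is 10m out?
16√5/5 ≈ 7.155 m/s

x² + y² = 15²
2x·dx/dt + 2y·dy/dt = 0
dy/dt = -x/y · dx/dt = -10/(5√5) · 8 = -16√5/5 m/s
The top is descending at 16√5/5 ≈ 7.155 m/s.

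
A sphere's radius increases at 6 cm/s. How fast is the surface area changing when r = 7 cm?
336π cm²/s

S = 4πr²
dS/dt = dS/dr · dr/dt = 8πr · 6
At r = 7: dS/dt = 336π cm²/s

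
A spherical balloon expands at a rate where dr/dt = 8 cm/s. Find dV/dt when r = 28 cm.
25088π cm³/s

V = (4/3)πr³
dV/dt = dV/dr · dr/dt = 4πr² · 8
At r = 28: dV/dt = 25088π cm³/s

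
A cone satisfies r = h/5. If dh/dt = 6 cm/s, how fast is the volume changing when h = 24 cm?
3456π/25 cm³/s

V = (1/3)π(h/5)²h = πh³/75
dV/dt = πh²/25 · 6
At h = 24: dV/dt = 3456π/25 cm³/s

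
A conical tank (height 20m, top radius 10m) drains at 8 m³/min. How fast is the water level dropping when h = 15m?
32/(225π) ≈ 0.04527 m/min

r/h = 10/20, so r = (1/2)h
V = (1/3)πr²h = (1/3)π((1/2)h)²h = (1/12)πh³
dV/dh = (1/4)πh²
dh/dt = (dV/dt)/(dV/dh) = -8/((1/4)π·15²) = -32/(225π) m/min
The level is dropping at 32/(225π) ≈ 0.04527 m/min.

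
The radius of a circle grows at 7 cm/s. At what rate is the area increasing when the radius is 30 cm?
420π cm²/s

A = πr²
dA/dt = 2πr · dr/dt = 2π(30)(7) = 420π cm²/s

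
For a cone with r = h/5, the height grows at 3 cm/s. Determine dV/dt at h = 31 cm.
2883π/25 cm³/s

V = (1/3)π(h/5)²h = πh³/75
dV/dt = πh²/25 · 3
At h = 31: dV/dt = 2883π/25 cm³/s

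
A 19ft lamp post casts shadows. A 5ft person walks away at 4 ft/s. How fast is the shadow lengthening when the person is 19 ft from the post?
10/7 ft/s

By similar triangles: 19/(x+s) = 5/s
Solving: s = 5x/14
ds/dt = 5/14 · dx/dt = 5/14 · 4 = 10/7 ft/s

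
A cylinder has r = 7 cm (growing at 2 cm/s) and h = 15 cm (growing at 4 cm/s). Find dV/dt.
616π cm³/s

V = πr²h
dV/dt = 2πrh·dr/dt + πr²·dh/dt
= 2π(7)(15)(2) + π(7)²(4)
= 616π cm³/s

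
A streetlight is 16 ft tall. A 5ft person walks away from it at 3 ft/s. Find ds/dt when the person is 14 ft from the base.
15/11 ft/s

By similar triangles: 16/(x+s) = 5/s
Solving: s = 5x/11
ds/dt = 5/11 · dx/dt = 5/11 · 3 = 15/11 ft/s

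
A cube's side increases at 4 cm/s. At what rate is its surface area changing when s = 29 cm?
1392 cm²/s

A = 6s²
dA/dt = 12s · ds/dt = 12·29·4 = 1392 cm²/s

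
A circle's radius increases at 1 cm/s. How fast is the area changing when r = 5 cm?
10π cm²/s

A = πr²
dA/dt = 2πr · dr/dt = 2π(5)(1) = 10π cm²/s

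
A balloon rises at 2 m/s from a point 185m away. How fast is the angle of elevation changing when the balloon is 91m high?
0.008705 rad/s

tan(θ) = y/185
sec²(θ) · dθ/dt = (1/185) · dy/dt
dθ/dt = cos²(θ)/185 · 2 = 185/(185² + 91²) · 2
dθ/dt = 0.008705 rad/s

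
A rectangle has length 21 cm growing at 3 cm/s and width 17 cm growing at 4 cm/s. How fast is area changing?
135 cm²/s

A = lw
dA/dt = w·dl/dt + l·dw/dt = 17·3 + 21·4 = 135 cm²/s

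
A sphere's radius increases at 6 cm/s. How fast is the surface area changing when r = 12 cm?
576π cm²/s

S = 4πr²
dS/dt = dS/dr · dr/dt = 8πr · 6
At r = 12: dS/dt = 576π cm²/s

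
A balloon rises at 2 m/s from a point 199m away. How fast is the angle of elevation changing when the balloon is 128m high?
0.007109 rad/s

tan(θ) = y/199
sec²(θ) · dθ/dt = (1/199) · dy/dt
dθ/dt = cos²(θ)/199 · 2 = 199/(199² + 128²) · 2
dθ/dt = 0.007109 rad/s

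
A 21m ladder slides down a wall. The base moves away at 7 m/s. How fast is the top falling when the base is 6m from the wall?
14√5/15 ≈ 2.087 m/s

x² + y² = 21²
2x·dx/dt + 2y·dy/dt = 0
dy/dt = -x/y · dx/dt = -6/(9√5) · 7 = -14√5/15 m/s
The top is descending at 14√5/15 ≈ 2.087 m/s.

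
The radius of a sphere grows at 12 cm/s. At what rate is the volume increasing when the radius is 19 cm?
17328π cm³/s

V = (4/3)πr³
dV/dt = dV/dr · dr/dt = 4πr² · 12
At r = 19: dV/dt = 17328π cm³/s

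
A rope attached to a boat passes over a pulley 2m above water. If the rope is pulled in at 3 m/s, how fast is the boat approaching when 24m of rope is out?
36√143/143 ≈ 3.01 m/s

rope² = x² + 2²
x = √(24² - 2²) = 2√143
dx/dt = (rope/x) · d(rope)/dt = (24/(2√143)) · (-3) = -36√143/143 m/s
The boat approaches at 36√143/143 ≈ 3.01 m/s.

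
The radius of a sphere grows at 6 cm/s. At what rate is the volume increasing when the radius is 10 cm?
2400π cm³/s

V = (4/3)πr³
dV/dt = dV/dr · dr/dt = 4πr² · 6
At r = 10: dV/dt = 2400π cm³/s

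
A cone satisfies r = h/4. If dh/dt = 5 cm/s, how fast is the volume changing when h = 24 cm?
180π cm³/s

V = (1/3)π(h/4)²h = πh³/48
dV/dt = πh²/16 · 5
At h = 24: dV/dt = 180π cm³/s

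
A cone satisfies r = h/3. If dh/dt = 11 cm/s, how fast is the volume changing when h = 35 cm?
13475π/9 cm³/s

V = (1/3)π(h/3)²h = πh³/27
dV/dt = πh²/9 · 11
At h = 35: dV/dt = 13475π/9 cm³/s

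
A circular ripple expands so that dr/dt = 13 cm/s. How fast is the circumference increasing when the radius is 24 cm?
26π cm/s

C = 2πr
dC/dt = 2π · dr/dt = 2π · 13 = 26π cm/s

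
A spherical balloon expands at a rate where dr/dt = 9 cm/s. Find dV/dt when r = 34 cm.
41616π cm³/s

V = (4/3)πr³
dV/dt = dV/dr · dr/dt = 4πr² · 9
At r = 34: dV/dt = 41616π cm³/s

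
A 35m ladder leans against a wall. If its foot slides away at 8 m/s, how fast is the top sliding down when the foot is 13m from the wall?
13√66/33 ≈ 3.2 m/s

x² + y² = 35²
2x·dx/dt + 2y·dy/dt = 0
dy/dt = -x/y · dx/dt = -13/(4√66) · 8 = -13√66/33 m/s
The top is descending at 13√66/33 ≈ 3.2 m/s.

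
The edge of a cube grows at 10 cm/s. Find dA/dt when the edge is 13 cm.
1560 cm²/s

A = 6s²
dA/dt = 12s · ds/dt = 12·13·10 = 1560 cm²/s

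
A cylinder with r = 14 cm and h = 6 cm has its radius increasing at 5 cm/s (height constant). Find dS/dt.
340π cm²/s

S = 2πrh + 2πr² (lateral + bases)
dS/dt = (2πh + 4πr)·dr/dt = (2π·6 + 4π·14)·5
= 340π cm²/s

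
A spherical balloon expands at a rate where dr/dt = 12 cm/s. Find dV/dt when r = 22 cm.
23232π cm³/s

V = (4/3)πr³
dV/dt = dV/dr · dr/dt = 4πr² · 12
At r = 22: dV/dt = 23232π cm³/s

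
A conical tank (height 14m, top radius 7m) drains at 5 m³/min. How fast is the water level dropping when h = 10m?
1/(5π) ≈ 0.06366 m/min

r/h = 7/14, so r = (1/2)h
V = (1/3)πr²h = (1/3)π((1/2)h)²h = (1/12)πh³
dV/dh = (1/4)πh²
dh/dt = (dV/dt)/(dV/dh) = -5/((1/4)π·10²) = -1/(5π) m/min
The level is dropping at 1/(5π) ≈ 0.06366 m/min.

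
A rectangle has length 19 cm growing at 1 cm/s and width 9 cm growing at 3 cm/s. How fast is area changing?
66 cm²/s

A = lw
dA/dt = w·dl/dt + l·dw/dt = 9·1 + 19·3 = 66 cm²/s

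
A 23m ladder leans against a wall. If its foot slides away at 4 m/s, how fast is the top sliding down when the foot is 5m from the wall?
5√14/21 ≈ 0.8909 m/s

x² + y² = 23²
2x·dx/dt + 2y·dy/dt = 0
dy/dt = -x/y · dx/dt = -5/(6√14) · 4 = -5√14/21 m/s
The top is descending at 5√14/21 ≈ 0.8909 m/s.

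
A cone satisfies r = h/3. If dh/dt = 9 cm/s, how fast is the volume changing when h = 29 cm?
841π cm³/s

V = (1/3)π(h/3)²h = πh³/27
dV/dt = πh²/9 · 9
At h = 29: dV/dt = 841π cm³/s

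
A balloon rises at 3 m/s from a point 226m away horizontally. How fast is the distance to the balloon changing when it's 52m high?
78√13445/13445 ≈ 0.6727 m/s

z² = 226² + y²
z = √(226² + 52²) = 2√13445
dz/dt = y/z · dy/dt = 52/(2√13445) · 3 = 78√13445/13445 ≈ 0.6727 m/s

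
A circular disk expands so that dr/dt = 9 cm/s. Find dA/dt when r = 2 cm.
36π cm²/s

A = πr²
dA/dt = 2πr · dr/dt = 2π(2)(9) = 36π cm²/s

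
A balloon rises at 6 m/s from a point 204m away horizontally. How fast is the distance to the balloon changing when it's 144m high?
72√433/433 ≈ 3.46 m/s

z² = 204² + y²
z = √(204² + 144²) = 12√433
dz/dt = y/z · dy/dt = 144/(12√433) · 6 = 72√433/433 ≈ 3.46 m/s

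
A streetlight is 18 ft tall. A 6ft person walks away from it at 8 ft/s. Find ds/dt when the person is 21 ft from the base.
4 ft/s

By similar triangles: 18/(x+s) = 6/s
Solving: s = 6x/12
ds/dt = 6/12 · dx/dt = 1/2 · 8 = 4 ft/s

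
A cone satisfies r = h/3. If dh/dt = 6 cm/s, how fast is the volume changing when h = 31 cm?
1922π/3 cm³/s

V = (1/3)π(h/3)²h = πh³/27
dV/dt = πh²/9 · 6
At h = 31: dV/dt = 1922π/3 cm³/s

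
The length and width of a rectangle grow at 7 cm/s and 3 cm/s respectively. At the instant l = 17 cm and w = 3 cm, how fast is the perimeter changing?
20 cm/s

P = 2(l + w)
dP/dt = 2(dl/dt + dw/dt) = 2(7 + 3) = 20 cm/s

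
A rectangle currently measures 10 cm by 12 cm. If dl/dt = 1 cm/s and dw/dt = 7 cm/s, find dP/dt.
16 cm/s

P = 2(l + w)
dP/dt = 2(dl/dt + dw/dt) = 2(1 + 7) = 16 cm/s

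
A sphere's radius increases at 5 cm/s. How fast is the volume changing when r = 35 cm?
24500π cm³/s

V = (4/3)πr³
dV/dt = dV/dr · dr/dt = 4πr² · 5
At r = 35: dV/dt = 24500π cm³/s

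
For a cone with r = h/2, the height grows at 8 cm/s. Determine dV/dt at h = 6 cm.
72π cm³/s

V = (1/3)π(h/2)²h = πh³/12
dV/dt = πh²/4 · 8
At h = 6: dV/dt = 72π cm³/s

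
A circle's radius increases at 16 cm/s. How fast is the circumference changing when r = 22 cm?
32π cm/s

C = 2πr
dC/dt = 2π · dr/dt = 2π · 16 = 32π cm/s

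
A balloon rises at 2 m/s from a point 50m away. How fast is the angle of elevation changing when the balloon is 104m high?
0.00751 rad/s

tan(θ) = y/50
sec²(θ) · dθ/dt = (1/50) · dy/dt
dθ/dt = cos²(θ)/50 · 2 = 50/(50² + 104²) · 2
dθ/dt = 0.00751 rad/s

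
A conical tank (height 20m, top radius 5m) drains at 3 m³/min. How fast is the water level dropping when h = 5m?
48/(25π) ≈ 0.6112 m/min

r/h = 5/20, so r = (1/4)h
V = (1/3)πr²h = (1/3)π((1/4)h)²h = (1/48)πh³
dV/dh = (1/16)πh²
dh/dt = (dV/dt)/(dV/dh) = -3/((1/16)π·5²) = -48/(25π) m/min
The level is dropping at 48/(25π) ≈ 0.6112 m/min.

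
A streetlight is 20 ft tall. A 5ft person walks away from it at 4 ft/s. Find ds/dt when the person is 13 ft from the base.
4/3 ft/s

By similar triangles: 20/(x+s) = 5/s
Solving: s = 5x/15
ds/dt = 5/15 · dx/dt = 1/3 · 4 = 4/3 ft/s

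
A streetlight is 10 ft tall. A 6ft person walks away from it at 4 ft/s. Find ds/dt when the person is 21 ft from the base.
6 ft/s

By similar triangles: 10/(x+s) = 6/s
Solving: s = 6x/4
ds/dt = 6/4 · dx/dt = 3/2 · 4 = 6 ft/s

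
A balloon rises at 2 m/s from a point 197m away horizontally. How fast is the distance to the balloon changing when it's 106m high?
212√50045/50045 ≈ 0.9477 m/s

z² = 197² + y²
z = √(197² + 106²) = √50045
dz/dt = y/z · dy/dt = 106/√50045 · 2 = 212√50045/50045 ≈ 0.9477 m/s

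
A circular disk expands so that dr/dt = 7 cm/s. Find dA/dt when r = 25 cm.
350π cm²/s

A = πr²
dA/dt = 2πr · dr/dt = 2π(25)(7) = 350π cm²/s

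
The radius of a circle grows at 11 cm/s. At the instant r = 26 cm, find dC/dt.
22π cm/s

C = 2πr
dC/dt = 2π · dr/dt = 2π · 11 = 22π cm/s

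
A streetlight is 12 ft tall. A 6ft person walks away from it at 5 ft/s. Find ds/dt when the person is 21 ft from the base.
5 ft/s

By similar triangles: 12/(x+s) = 6/s
Solving: s = 6x/6
ds/dt = 6/6 · dx/dt = 1 · 5 = 5 ft/s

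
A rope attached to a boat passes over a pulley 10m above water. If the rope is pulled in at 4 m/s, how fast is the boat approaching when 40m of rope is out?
16√15/15 ≈ 4.131 m/s

rope² = x² + 10²
x = √(40² - 10²) = 10√15
dx/dt = (rope/x) · d(rope)/dt = (40/(10√15)) · (-4) = -16√15/15 m/s
The boat approaches at 16√15/15 ≈ 4.131 m/s.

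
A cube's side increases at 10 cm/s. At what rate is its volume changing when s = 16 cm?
7680 cm³/s

V = s³
dV/dt = 3s² · ds/dt = 3·16²·10 = 7680 cm³/s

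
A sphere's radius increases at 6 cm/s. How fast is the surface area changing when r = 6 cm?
288π cm²/s

S = 4πr²
dS/dt = dS/dr · dr/dt = 8πr · 6
At r = 6: dS/dt = 288π cm²/s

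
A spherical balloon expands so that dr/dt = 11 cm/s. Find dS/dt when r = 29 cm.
2552π cm²/s

S = 4πr²
dS/dt = dS/dr · dr/dt = 8πr · 11
At r = 29: dS/dt = 2552π cm²/s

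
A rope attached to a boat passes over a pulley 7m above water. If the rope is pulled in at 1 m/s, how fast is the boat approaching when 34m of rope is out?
34√123/369 ≈ 1.022 m/s

rope² = x² + 7²
x = √(34² - 7²) = 3√123
dx/dt = (rope/x) · d(rope)/dt = (34/(3√123)) · (-1) = -34√123/369 m/s
The boat approaches at 34√123/369 ≈ 1.022 m/s.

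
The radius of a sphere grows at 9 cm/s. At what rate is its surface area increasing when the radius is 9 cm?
648π cm²/s

S = 4πr²
dS/dt = dS/dr · dr/dt = 8πr · 9
At r = 9: dS/dt = 648π cm²/s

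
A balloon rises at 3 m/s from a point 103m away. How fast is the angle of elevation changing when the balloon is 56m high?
0.022481 rad/s

tan(θ) = y/103
sec²(θ) · dθ/dt = (1/103) · dy/dt
dθ/dt = cos²(θ)/103 · 3 = 103/(103² + 56²) · 3
dθ/dt = 0.022481 rad/s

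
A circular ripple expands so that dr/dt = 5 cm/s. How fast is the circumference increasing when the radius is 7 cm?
10π cm/s

C = 2πr
dC/dt = 2π · dr/dt = 2π · 5 = 10π cm/s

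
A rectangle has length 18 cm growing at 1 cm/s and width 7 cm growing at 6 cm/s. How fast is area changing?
115 cm²/s

A = lw
dA/dt = w·dl/dt + l·dw/dt = 7·1 + 18·6 = 115 cm²/s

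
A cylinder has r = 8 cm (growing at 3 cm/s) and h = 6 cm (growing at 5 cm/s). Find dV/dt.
608π cm³/s

V = πr²h
dV/dt = 2πrh·dr/dt + πr²·dh/dt
= 2π(8)(6)(3) + π(8)²(5)
= 608π cm³/s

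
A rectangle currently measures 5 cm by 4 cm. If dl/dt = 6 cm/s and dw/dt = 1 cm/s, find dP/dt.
14 cm/s

P = 2(l + w)
dP/dt = 2(dl/dt + dw/dt) = 2(6 + 1) = 14 cm/s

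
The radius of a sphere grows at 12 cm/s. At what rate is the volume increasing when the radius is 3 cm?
432π cm³/s

V = (4/3)πr³
dV/dt = dV/dr · dr/dt = 4πr² · 12
At r = 3: dV/dt = 432π cm³/s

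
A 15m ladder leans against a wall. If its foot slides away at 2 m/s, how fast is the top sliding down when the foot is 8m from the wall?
16√161/161 ≈ 1.261 m/s

x² + y² = 15²
2x·dx/dt + 2y·dy/dt = 0
dy/dt = -x/y · dx/dt = -8/√161 · 2 = -16√161/161 m/s
The top is descending at 16√161/161 ≈ 1.261 m/s.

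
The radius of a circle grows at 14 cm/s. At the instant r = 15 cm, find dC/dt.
28π cm/s

C = 2πr
dC/dt = 2π · dr/dt = 2π · 14 = 28π cm/s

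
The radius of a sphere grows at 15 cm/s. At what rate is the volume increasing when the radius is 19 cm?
21660π cm³/s

V = (4/3)πr³
dV/dt = dV/dr · dr/dt = 4πr² · 15
At r = 19: dV/dt = 21660π cm³/s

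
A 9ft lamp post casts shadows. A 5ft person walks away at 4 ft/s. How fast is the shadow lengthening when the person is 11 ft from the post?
5 ft/s

By similar triangles: 9/(x+s) = 5/s
Solving: s = 5x/4
ds/dt = 5/4 · dx/dt = 5/4 · 4 = 5 ft/s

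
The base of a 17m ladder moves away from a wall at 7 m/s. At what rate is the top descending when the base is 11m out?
11√42/12 ≈ 5.941 m/s

x² + y² = 17²
2x·dx/dt + 2y·dy/dt = 0
dy/dt = -x/y · dx/dt = -11/(2√42) · 7 = -11√42/12 m/s
The top is descending at 11√42/12 ≈ 5.941 m/s.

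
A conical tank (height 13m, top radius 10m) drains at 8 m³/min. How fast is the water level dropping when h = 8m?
169/(800π) ≈ 0.06724 m/min

r/h = 10/13, so r = (10/13)h
V = (1/3)πr²h = (1/3)π((10/13)h)²h = (100/507)πh³
dV/dh = (100/169)πh²
dh/dt = (dV/dt)/(dV/dh) = -8/((100/169)π·8²) = -169/(800π) m/min
The level is dropping at 169/(800π) ≈ 0.06724 m/min.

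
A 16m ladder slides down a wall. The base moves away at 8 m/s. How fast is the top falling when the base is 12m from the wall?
24√7/7 ≈ 9.071 m/s

x² + y² = 16²
2x·dx/dt + 2y·dy/dt = 0
dy/dt = -x/y · dx/dt = -12/(4√7) · 8 = -24√7/7 m/s
The top is descending at 24√7/7 ≈ 9.071 m/s.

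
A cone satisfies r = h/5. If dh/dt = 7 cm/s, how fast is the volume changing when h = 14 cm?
1372π/25 cm³/s

V = (1/3)π(h/5)²h = πh³/75
dV/dt = πh²/25 · 7
At h = 14: dV/dt = 1372π/25 cm³/s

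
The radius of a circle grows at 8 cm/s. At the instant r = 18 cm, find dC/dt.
16π cm/s

C = 2πr
dC/dt = 2π · dr/dt = 2π · 8 = 16π cm/s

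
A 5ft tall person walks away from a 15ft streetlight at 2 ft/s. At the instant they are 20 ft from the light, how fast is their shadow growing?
1 ft/s

By similar triangles: 15/(x+s) = 5/s
Solving: s = 5x/10
ds/dt = 5/10 · dx/dt = 1/2 · 2 = 1 ft/s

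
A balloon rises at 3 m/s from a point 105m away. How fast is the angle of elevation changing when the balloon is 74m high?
0.01909 rad/s

tan(θ) = y/105
sec²(θ) · dθ/dt = (1/105) · dy/dt
dθ/dt = cos²(θ)/105 · 3 = 105/(105² + 74²) · 3
dθ/dt = 0.01909 rad/s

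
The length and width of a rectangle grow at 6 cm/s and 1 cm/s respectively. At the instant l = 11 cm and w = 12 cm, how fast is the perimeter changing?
14 cm/s

P = 2(l + w)
dP/dt = 2(dl/dt + dw/dt) = 2(6 + 1) = 14 cm/s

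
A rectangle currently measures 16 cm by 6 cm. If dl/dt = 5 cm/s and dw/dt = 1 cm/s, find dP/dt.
12 cm/s

P = 2(l + w)
dP/dt = 2(dl/dt + dw/dt) = 2(5 + 1) = 12 cm/s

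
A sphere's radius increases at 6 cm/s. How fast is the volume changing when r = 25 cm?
15000π cm³/s

V = (4/3)πr³
dV/dt = dV/dr · dr/dt = 4πr² · 6
At r = 25: dV/dt = 15000π cm³/s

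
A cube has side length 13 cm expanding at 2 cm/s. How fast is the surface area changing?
312 cm²/s

A = 6s²
dA/dt = 12s · ds/dt = 12·13·2 = 312 cm²/s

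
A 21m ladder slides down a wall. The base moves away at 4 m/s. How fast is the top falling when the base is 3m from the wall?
√3/3 ≈ 0.5774 m/s

x² + y² = 21²
2x·dx/dt + 2y·dy/dt = 0
dy/dt = -x/y · dx/dt = -3/(12√3) · 4 = -√3/3 m/s
The top is descending at √3/3 ≈ 0.5774 m/s.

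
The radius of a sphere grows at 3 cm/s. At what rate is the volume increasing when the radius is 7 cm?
588π cm³/s

V = (4/3)πr³
dV/dt = dV/dr · dr/dt = 4πr² · 3
At r = 7: dV/dt = 588π cm³/s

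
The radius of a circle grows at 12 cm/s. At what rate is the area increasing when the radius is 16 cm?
384π cm²/s

A = πr²
dA/dt = 2πr · dr/dt = 2π(16)(12) = 384π cm²/s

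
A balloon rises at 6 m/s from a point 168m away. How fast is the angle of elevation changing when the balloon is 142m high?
0.020832 rad/s

tan(θ) = y/168
sec²(θ) · dθ/dt = (1/168) · dy/dt
dθ/dt = cos²(θ)/168 · 6 = 168/(168² + 142²) · 6
dθ/dt = 0.020832 rad/s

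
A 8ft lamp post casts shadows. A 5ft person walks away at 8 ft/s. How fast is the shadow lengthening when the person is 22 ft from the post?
40/3 ft/s

By similar triangles: 8/(x+s) = 5/s
Solving: s = 5x/3
ds/dt = 5/3 · dx/dt = 5/3 · 8 = 40/3 ft/s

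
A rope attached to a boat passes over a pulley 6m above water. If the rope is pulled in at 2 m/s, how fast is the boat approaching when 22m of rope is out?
11√7/14 ≈ 2.079 m/s

rope² = x² + 6²
x = √(22² - 6²) = 8√7
dx/dt = (rope/x) · d(rope)/dt = (22/(8√7)) · (-2) = -11√7/14 m/s
The boat approaches at 11√7/14 ≈ 2.079 m/s.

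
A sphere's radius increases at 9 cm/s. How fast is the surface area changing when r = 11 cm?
792π cm²/s

S = 4πr²
dS/dt = dS/dr · dr/dt = 8πr · 9
At r = 11: dS/dt = 792π cm²/s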